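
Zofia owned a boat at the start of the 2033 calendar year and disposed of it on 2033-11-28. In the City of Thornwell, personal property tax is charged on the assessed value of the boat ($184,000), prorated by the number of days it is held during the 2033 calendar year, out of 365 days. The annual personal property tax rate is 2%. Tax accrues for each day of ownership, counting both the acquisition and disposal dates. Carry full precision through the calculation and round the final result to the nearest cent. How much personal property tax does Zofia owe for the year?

$3,347.29

Days held (2033-01-01 to 2033-11-28): 332 out of 365
Tax = $184,000 × 2% × 332/365 = $3,347.2877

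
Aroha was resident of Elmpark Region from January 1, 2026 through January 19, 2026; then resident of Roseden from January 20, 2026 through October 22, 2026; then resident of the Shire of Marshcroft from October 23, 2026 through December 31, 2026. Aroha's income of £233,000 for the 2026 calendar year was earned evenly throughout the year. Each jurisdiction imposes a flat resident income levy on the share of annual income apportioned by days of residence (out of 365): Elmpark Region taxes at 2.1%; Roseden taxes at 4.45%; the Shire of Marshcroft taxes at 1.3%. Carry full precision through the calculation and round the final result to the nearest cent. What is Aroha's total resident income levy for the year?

£8,675.90

Elmpark Region, January 1 – January 19, 2026: 19 days → £233,000 × 2.1% × 19/365 = £254.7041
Roseden, January 20 – October 22, 2026: 276 days → £233,000 × 4.45% × 276/365 = £7,840.2904
The Shire of Marshcroft, October 23 – December 31, 2026: 70 days → £233,000 × 1.3% × 70/365 = £580.9041
Total = £8,675.8986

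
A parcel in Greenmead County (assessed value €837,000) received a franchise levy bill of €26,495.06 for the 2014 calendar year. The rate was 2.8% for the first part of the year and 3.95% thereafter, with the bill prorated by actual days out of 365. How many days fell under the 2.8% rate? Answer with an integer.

249 days

Let d = days at the first rate; then 365 − d days at the second rate.
€837,000 × [2.8%·d + 3.95%·(365−d)] / 365 = €26,495.06
Solving gives d = 249, so the new rate took effect on 7 Sep 2014.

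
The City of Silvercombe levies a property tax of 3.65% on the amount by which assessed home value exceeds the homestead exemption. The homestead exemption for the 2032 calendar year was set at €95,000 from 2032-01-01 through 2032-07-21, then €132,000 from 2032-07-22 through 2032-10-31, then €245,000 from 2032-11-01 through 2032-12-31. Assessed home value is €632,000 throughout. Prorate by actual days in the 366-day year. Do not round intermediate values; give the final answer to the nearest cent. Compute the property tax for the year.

2032-01-01 to 2032-07-21: 203 days, exemption €95,000 → (€632,000 − €95,000) × 3.65% × 203/366 = €10,871.3156
2032-07-22 to 2032-10-31: 102 days, exemption €132,000 → (€632,000 − €132,000) × 3.65% × 102/366 = €5,086.0656
2032-11-01 to 2032-12-31: 61 days, exemption €245,000 → (€632,000 − €245,000) × 3.65% × 61/366 = €2,354.2500
Total = €18,311.6311

€18,311.63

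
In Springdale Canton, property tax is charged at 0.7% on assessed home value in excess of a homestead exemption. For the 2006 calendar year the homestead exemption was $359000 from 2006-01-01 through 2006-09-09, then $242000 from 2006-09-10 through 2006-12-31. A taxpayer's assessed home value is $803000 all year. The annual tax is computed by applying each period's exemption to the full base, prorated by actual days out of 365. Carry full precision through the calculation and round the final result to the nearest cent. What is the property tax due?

$3361.55

2006-01-01 to 2006-09-09: 252 days, exemption $359000 → ($803000 − $359000) × 0.7% × 252/365 = $2145.7973
2006-09-10 to 2006-12-31: 113 days, exemption $242000 → ($803000 − $242000) × 0.7% × 113/365 = $1215.7562
Total = $3361.5534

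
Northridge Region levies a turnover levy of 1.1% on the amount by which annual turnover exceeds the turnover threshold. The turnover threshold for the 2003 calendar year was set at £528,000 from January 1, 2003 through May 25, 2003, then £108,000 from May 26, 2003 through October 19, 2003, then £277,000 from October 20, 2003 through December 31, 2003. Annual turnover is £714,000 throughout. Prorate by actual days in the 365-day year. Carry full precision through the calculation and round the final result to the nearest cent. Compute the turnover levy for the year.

January 1 – May 25, 2003: 145 days, exemption £528,000 → (£714,000 − £528,000) × 1.1% × 145/365 = £812.7945
May 26 – October 19, 2003: 147 days, exemption £108,000 → (£714,000 − £108,000) × 1.1% × 147/365 = £2,684.6630
October 20 – December 31, 2003: 73 days, exemption £277,000 → (£714,000 − £277,000) × 1.1% × 73/365 = £961.4000
Total = £4,458.8575

£4,458.86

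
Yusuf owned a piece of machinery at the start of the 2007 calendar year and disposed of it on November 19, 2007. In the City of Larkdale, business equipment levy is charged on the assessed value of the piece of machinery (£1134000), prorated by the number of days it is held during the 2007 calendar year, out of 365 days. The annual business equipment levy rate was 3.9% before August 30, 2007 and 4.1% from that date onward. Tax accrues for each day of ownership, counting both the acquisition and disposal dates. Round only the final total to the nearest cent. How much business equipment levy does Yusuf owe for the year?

£39646.50

January 1 – August 29, 2007: 241 days at 3.9% → £1134000 × 3.9% × 241/365 = £29201.2767
August 30 – November 19, 2007: 82 days at 4.1% → £1134000 × 4.1% × 82/365 = £10445.2274
Total = £39646.5041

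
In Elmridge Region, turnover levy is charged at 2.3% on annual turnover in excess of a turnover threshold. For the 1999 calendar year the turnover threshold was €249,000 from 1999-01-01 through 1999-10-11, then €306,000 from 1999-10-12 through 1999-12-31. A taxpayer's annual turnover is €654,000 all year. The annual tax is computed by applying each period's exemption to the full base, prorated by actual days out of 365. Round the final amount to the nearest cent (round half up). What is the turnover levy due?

€9,024.07

1999-01-01 to 1999-10-11: 284 days, exemption €249,000 → (€654,000 − €249,000) × 2.3% × 284/365 = €7,247.8356
1999-10-12 to 1999-12-31: 81 days, exemption €306,000 → (€654,000 − €306,000) × 2.3% × 81/365 = €1,776.2301
Total = €9,024.0658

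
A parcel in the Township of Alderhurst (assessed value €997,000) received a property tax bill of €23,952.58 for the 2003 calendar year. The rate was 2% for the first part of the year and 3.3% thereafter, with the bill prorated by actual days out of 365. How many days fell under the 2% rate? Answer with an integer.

252 days

Let d = days at the first rate; then 365 − d days at the second rate.
€997,000 × [2%·d + 3.3%·(365−d)] / 365 = €23,952.58
Solving gives d = 252, so the new rate took effect on September 10, 2003.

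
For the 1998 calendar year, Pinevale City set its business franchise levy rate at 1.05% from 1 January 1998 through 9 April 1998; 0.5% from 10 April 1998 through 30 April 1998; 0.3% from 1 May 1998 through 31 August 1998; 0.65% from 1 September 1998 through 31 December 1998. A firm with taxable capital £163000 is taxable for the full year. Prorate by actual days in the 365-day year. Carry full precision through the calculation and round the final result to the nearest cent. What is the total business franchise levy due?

1 January – 9 April 1998: 99 days at 1.05% → £163000 × 1.05% × 99/365 = £464.2151
10 April – 30 April 1998: 21 days at 0.5% → £163000 × 0.5% × 21/365 = £46.8904
1 May – 31 August 1998: 123 days at 0.3% → £163000 × 0.3% × 123/365 = £164.7863
1 September – 31 December 1998: 122 days at 0.65% → £163000 × 0.65% × 122/365 = £354.1342
Total = £1030.0260

£1030.03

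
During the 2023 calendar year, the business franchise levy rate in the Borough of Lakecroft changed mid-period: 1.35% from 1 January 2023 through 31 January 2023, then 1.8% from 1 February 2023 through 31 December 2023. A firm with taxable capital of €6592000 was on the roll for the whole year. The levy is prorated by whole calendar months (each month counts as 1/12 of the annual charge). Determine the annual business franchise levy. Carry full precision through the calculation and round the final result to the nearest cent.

€116184.00

1 January – 31 January 2023: 1 month at 1.35% → €6592000 × 1.35% × 1/12 = €7416.0000
1 February – 31 December 2023: 11 months at 1.8% → €6592000 × 1.8% × 11/12 = €108768.0000
Total = €116184.0000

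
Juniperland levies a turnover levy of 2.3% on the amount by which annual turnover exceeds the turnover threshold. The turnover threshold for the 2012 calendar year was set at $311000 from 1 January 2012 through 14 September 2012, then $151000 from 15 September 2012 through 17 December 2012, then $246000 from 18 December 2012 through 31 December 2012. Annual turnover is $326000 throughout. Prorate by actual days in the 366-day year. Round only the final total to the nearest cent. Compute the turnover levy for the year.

$1347.32

1 January – 14 September 2012: 258 days, exemption $311000 → ($326000 − $311000) × 2.3% × 258/366 = $243.1967
15 September – 17 December 2012: 94 days, exemption $151000 → ($326000 − $151000) × 2.3% × 94/366 = $1033.7432
18 December – 31 December 2012: 14 days, exemption $246000 → ($326000 − $246000) × 2.3% × 14/366 = $70.3825
Total = $1347.3224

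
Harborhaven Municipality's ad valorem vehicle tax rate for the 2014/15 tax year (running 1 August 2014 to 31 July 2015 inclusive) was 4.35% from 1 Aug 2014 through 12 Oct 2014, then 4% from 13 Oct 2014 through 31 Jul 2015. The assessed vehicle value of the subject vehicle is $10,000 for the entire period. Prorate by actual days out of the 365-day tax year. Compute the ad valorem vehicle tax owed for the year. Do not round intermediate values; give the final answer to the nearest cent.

1 Aug – 12 Oct 2014: 73 days at 4.35% → $10,000 × 4.35% × 73/365 = $87.0000
13 Oct 2014 – 31 Jul 2015: 292 days at 4% → $10,000 × 4% × 292/365 = $320.0000
Total = $407.0000

$407.00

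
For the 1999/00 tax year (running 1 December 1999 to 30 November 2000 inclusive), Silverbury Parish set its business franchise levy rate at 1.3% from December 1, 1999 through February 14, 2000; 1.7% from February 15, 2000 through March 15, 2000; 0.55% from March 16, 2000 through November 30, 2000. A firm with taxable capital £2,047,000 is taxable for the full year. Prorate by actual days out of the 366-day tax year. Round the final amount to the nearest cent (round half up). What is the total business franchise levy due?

December 1, 1999 – February 14, 2000: 76 days at 1.3% → £2,047,000 × 1.3% × 76/366 = £5,525.7814
February 15 – March 15, 2000: 30 days at 1.7% → £2,047,000 × 1.7% × 30/366 = £2,852.3770
March 16 – November 30, 2000: 260 days at 0.55% → £2,047,000 × 0.55% × 260/366 = £7,997.8415
Total = £16,376.0000

£16,376.00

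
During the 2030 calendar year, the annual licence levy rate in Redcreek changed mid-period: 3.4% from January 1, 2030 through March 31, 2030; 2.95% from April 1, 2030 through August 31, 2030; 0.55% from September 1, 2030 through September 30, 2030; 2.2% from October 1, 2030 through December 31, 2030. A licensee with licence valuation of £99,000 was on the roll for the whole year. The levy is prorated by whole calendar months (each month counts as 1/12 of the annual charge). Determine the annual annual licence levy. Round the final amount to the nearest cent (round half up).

January 1 – March 31, 2030: 3 months at 3.4% → £99,000 × 3.4% × 3/12 = £841.5000
April 1 – August 31, 2030: 5 months at 2.95% → £99,000 × 2.95% × 5/12 = £1,216.8750
September 1 – September 30, 2030: 1 month at 0.55% → £99,000 × 0.55% × 1/12 = £45.3750
October 1 – December 31, 2030: 3 months at 2.2% → £99,000 × 2.2% × 3/12 = £544.5000
Total = £2,648.2500

£2,648.25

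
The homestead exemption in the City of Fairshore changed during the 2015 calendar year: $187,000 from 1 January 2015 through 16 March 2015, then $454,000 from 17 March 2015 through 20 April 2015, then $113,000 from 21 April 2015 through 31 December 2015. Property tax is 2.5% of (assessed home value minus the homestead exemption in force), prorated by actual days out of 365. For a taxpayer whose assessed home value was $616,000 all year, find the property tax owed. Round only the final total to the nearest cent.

1 January – 16 March 2015: 75 days, exemption $187,000 → ($616,000 − $187,000) × 2.5% × 75/365 = $2,203.7671
17 March – 20 April 2015: 35 days, exemption $454,000 → ($616,000 − $454,000) × 2.5% × 35/365 = $388.3562
21 April – 31 December 2015: 255 days, exemption $113,000 → ($616,000 − $113,000) × 2.5% × 255/365 = $8,785.2740
Total = $11,377.3973

$11,377.40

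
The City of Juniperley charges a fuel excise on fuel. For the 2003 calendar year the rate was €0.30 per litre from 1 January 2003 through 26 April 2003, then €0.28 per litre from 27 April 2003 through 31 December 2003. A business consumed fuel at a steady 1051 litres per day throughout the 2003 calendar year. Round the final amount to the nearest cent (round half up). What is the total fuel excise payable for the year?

1 January – 26 April 2003: 116 days × 1051 litres/day = 121,916 litres at €0.30/litre → €36,574.80
27 April – 31 December 2003: 249 days × 1051 litres/day = 261,699 litres at €0.28/litre → €73,275.72

€109,850.52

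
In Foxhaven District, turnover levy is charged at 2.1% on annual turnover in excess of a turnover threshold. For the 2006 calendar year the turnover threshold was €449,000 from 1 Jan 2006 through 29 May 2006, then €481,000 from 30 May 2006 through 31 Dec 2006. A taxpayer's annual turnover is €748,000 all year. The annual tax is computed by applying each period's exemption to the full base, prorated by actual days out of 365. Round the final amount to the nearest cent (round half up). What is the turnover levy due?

€5,881.32

1 Jan – 29 May 2006: 149 days, exemption €449,000 → (€748,000 − €449,000) × 2.1% × 149/365 = €2,563.2082
30 May – 31 Dec 2006: 216 days, exemption €481,000 → (€748,000 − €481,000) × 2.1% × 216/365 = €3,318.1151
Total = €5,881.3233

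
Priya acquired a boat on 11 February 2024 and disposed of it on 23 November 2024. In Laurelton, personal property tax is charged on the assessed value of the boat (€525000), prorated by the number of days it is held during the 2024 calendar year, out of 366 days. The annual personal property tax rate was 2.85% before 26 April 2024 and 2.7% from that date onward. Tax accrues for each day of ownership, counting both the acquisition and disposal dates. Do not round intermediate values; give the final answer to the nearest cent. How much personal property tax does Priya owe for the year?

€11276.74

11 February – 25 April 2024: 75 days at 2.85% → €525000 × 2.85% × 75/366 = €3066.0861
26 April – 23 November 2024: 212 days at 2.7% → €525000 × 2.7% × 212/366 = €8210.6557
Total = €11276.7418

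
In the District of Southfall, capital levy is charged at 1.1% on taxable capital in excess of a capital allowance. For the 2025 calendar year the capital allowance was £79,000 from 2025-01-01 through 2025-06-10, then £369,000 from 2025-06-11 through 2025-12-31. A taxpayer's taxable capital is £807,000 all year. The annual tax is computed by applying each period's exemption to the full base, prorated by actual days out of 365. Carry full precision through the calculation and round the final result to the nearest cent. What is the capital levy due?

2025-01-01 to 2025-06-10: 161 days, exemption £79,000 → (£807,000 − £79,000) × 1.1% × 161/365 = £3,532.2959
2025-06-11 to 2025-12-31: 204 days, exemption £369,000 → (£807,000 − £369,000) × 1.1% × 204/365 = £2,692.8000
Total = £6,225.0959

£6,225.10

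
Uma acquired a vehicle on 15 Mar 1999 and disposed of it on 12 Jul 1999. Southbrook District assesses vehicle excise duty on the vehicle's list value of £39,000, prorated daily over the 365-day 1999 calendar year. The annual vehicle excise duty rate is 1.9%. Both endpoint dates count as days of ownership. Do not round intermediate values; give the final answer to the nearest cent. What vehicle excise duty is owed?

£243.62

Days held (15 Mar – 12 Jul 1999): 120 out of 365
Tax = £39,000 × 1.9% × 120/365 = £243.6164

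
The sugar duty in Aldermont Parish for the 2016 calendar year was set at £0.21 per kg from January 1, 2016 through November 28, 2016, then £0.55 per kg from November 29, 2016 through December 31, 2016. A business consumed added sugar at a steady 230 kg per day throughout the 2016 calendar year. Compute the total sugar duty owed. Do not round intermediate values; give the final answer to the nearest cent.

January 1 – November 28, 2016: 333 days × 230 kg/day = 76,590 kg at £0.21/kg → £16,083.90
November 29 – December 31, 2016: 33 days × 230 kg/day = 7,590 kg at £0.55/kg → £4,174.50

£20,258.40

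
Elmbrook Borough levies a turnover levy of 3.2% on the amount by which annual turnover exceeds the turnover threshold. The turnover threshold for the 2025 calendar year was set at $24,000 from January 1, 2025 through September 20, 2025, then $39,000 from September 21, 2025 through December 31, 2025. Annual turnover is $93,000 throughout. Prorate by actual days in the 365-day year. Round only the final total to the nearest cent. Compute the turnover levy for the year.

$2,073.86

January 1 – September 20, 2025: 263 days, exemption $24,000 → ($93,000 − $24,000) × 3.2% × 263/365 = $1,590.9699
September 21 – December 31, 2025: 102 days, exemption $39,000 → ($93,000 − $39,000) × 3.2% × 102/365 = $482.8932
Total = $2,073.8630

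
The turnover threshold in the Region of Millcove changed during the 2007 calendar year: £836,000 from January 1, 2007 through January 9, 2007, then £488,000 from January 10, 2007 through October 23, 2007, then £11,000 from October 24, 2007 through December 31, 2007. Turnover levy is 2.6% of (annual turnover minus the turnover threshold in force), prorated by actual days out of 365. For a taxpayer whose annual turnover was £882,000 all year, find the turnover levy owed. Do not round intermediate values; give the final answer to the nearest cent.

January 1 – January 9, 2007: 9 days, exemption £836,000 → (£882,000 − £836,000) × 2.6% × 9/365 = £29.4904
January 10 – October 23, 2007: 287 days, exemption £488,000 → (£882,000 − £488,000) × 2.6% × 287/365 = £8,054.8712
October 24 – December 31, 2007: 69 days, exemption £11,000 → (£882,000 − £11,000) × 2.6% × 69/365 = £4,281.0247
Total = £12,365.3863

£12,365.39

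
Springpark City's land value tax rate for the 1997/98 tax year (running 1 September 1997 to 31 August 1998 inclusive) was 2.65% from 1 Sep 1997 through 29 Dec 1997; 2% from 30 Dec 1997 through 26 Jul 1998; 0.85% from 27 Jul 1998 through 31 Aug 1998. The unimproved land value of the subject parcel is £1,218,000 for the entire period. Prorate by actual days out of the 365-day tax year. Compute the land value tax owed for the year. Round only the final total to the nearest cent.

1 Sep – 29 Dec 1997: 120 days at 2.65% → £1,218,000 × 2.65% × 120/365 = £10,611.6164
30 Dec 1997 – 26 Jul 1998: 209 days at 2% → £1,218,000 × 2% × 209/365 = £13,948.6027
27 Jul – 31 Aug 1998: 36 days at 0.85% → £1,218,000 × 0.85% × 36/365 = £1,021.1178
Total = £25,581.3370

£25,581.34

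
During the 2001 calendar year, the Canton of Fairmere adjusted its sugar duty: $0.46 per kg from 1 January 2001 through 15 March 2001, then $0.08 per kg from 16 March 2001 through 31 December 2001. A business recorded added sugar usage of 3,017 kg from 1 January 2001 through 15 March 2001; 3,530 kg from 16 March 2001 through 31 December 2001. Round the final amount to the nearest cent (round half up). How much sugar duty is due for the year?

$1,670.22

1 January – 15 March 2001: 3,017 kg at $0.46/kg → $1,387.82
16 March – 31 December 2001: 3,530 kg at $0.08/kg → $282.40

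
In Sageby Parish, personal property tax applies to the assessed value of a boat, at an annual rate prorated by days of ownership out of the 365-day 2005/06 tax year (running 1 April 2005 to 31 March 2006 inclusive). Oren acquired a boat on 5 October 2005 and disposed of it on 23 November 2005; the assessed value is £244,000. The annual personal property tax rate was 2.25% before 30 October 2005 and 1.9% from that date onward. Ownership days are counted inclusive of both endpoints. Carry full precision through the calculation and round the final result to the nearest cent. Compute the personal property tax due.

£693.56

5 October – 29 October 2005: 25 days at 2.25% → £244,000 × 2.25% × 25/365 = £376.0274
30 October – 23 November 2005: 25 days at 1.9% → £244,000 × 1.9% × 25/365 = £317.5342
Total = £693.5616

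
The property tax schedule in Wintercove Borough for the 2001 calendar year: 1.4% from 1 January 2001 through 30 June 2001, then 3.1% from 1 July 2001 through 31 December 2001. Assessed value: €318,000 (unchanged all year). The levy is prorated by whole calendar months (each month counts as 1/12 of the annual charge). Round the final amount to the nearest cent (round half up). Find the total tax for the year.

€7,155.00

1 January – 30 June 2001: 6 months at 1.4% → €318,000 × 1.4% × 6/12 = €2,226.0000
1 July – 31 December 2001: 6 months at 3.1% → €318,000 × 3.1% × 6/12 = €4,929.0000
Total = €7,155.0000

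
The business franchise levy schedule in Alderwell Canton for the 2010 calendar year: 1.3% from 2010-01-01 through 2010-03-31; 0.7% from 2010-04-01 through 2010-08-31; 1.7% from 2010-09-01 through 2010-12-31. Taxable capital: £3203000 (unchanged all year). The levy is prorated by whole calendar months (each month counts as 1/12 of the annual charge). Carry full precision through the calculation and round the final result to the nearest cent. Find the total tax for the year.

2010-01-01 to 2010-03-31: 3 months at 1.3% → £3203000 × 1.3% × 3/12 = £10409.7500
2010-04-01 to 2010-08-31: 5 months at 0.7% → £3203000 × 0.7% × 5/12 = £9342.0833
2010-09-01 to 2010-12-31: 4 months at 1.7% → £3203000 × 1.7% × 4/12 = £18150.3333
Total = £37902.1667

£37902.17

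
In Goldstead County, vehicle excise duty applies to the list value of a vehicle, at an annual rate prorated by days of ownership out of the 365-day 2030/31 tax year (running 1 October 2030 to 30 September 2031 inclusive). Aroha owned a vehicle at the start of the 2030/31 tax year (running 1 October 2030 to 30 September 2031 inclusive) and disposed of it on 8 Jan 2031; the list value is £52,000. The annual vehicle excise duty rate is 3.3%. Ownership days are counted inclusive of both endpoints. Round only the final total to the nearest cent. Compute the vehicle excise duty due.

£470.14

Days held (1 Oct 2030 – 8 Jan 2031): 100 out of 365
Tax = £52,000 × 3.3% × 100/365 = £470.1370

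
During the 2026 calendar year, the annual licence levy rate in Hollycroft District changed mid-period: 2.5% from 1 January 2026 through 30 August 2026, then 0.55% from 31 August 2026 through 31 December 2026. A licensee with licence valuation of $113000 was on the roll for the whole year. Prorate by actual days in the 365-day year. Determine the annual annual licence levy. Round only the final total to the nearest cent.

$2082.45

1 January – 30 August 2026: 242 days at 2.5% → $113000 × 2.5% × 242/365 = $1873.0137
31 August – 31 December 2026: 123 days at 0.55% → $113000 × 0.55% × 123/365 = $209.4370
Total = $2082.4507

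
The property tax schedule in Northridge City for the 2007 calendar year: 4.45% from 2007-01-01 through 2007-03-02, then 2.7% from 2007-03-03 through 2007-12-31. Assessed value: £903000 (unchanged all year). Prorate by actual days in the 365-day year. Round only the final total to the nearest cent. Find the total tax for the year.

2007-01-01 to 2007-03-02: 61 days at 4.45% → £903000 × 4.45% × 61/365 = £6715.5986
2007-03-03 to 2007-12-31: 304 days at 2.7% → £903000 × 2.7% × 304/365 = £20306.3671
Total = £27021.9658

£27021.97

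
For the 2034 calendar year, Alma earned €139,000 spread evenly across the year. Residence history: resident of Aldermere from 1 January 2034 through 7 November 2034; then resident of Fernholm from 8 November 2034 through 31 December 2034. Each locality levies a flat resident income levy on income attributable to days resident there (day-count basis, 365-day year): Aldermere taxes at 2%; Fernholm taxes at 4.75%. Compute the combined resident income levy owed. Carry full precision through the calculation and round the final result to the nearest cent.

€3,345.52

Aldermere, 1 January – 7 November 2034: 311 days → €139,000 × 2% × 311/365 = €2,368.7123
Fernholm, 8 November – 31 December 2034: 54 days → €139,000 × 4.75% × 54/365 = €976.8082
Total = €3,345.5205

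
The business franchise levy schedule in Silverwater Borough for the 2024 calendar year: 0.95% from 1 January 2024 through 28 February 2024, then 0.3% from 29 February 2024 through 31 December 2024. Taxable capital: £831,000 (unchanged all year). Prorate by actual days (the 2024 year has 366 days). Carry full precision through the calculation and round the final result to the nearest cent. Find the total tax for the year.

1 January – 28 February 2024: 59 days at 0.95% → £831,000 × 0.95% × 59/366 = £1,272.6107
29 February – 31 December 2024: 307 days at 0.3% → £831,000 × 0.3% × 307/366 = £2,091.1230
Total = £3,363.7336

£3,363.73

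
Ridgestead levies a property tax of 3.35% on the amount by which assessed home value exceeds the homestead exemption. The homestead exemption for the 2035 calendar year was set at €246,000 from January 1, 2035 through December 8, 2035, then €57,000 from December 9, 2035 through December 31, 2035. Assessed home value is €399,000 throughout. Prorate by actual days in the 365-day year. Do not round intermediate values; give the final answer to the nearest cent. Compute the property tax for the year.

January 1 – December 8, 2035: 342 days, exemption €246,000 → (€399,000 − €246,000) × 3.35% × 342/365 = €4,802.5233
December 9 – December 31, 2035: 23 days, exemption €57,000 → (€399,000 − €57,000) × 3.35% × 23/365 = €721.9479
Total = €5,524.4712

€5,524.47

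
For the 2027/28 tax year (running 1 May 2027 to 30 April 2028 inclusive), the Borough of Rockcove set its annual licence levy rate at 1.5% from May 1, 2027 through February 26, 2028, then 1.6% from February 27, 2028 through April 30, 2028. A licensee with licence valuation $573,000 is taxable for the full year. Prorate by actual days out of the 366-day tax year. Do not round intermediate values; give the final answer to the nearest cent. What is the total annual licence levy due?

$8,695.20

May 1, 2027 – February 26, 2028: 302 days at 1.5% → $573,000 × 1.5% × 302/366 = $7,092.0492
February 27 – April 30, 2028: 64 days at 1.6% → $573,000 × 1.6% × 64/366 = $1,603.1475
Total = $8,695.1967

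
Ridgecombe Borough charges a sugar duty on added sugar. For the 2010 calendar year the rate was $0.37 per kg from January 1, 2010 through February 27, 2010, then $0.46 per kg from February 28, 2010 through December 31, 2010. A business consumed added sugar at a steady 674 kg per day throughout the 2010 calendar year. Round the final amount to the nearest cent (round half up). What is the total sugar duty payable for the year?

$109,646.32

January 1 – February 27, 2010: 58 days × 674 kg/day = 39,092 kg at $0.37/kg → $14,464.04
February 28 – December 31, 2010: 307 days × 674 kg/day = 206,918 kg at $0.46/kg → $95,182.28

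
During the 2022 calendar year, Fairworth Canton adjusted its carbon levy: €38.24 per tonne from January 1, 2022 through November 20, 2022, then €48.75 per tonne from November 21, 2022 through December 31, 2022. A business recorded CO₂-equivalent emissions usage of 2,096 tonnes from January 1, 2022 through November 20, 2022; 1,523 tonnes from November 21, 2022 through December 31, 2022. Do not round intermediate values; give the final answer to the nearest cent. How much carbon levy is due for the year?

January 1 – November 20, 2022: 2,096 tonnes at €38.24/tonne → €80,151.04
November 21 – December 31, 2022: 1,523 tonnes at €48.75/tonne → €74,246.25

€154,397.29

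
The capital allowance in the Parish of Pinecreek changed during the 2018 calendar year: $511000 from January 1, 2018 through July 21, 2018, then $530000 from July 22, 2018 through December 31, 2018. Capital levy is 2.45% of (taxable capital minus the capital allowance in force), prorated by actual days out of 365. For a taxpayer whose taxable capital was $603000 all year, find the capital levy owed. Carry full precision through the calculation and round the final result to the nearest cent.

$2046.12

January 1 – July 21, 2018: 202 days, exemption $511000 → ($603000 − $511000) × 2.45% × 202/365 = $1247.4192
July 22 – December 31, 2018: 163 days, exemption $530000 → ($603000 − $530000) × 2.45% × 163/365 = $798.7000
Total = $2046.1192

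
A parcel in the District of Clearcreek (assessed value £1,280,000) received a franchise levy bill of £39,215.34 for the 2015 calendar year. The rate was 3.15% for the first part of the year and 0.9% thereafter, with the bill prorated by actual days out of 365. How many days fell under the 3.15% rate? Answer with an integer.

Let d = days at the first rate; then 365 − d days at the second rate.
£1,280,000 × [3.15%·d + 0.9%·(365−d)] / 365 = £39,215.34
Solving gives d = 351, so the new rate took effect on December 18, 2015.

351 days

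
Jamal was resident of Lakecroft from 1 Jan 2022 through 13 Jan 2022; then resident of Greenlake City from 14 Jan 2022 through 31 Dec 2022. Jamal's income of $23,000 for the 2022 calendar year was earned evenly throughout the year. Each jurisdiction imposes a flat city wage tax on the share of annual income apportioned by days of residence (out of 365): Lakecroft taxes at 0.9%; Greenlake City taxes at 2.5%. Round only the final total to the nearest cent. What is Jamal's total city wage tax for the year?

$561.89

Lakecroft, 1 Jan – 13 Jan 2022: 13 days → $23,000 × 0.9% × 13/365 = $7.3726
Greenlake City, 14 Jan – 31 Dec 2022: 352 days → $23,000 × 2.5% × 352/365 = $554.5205
Total = $561.8932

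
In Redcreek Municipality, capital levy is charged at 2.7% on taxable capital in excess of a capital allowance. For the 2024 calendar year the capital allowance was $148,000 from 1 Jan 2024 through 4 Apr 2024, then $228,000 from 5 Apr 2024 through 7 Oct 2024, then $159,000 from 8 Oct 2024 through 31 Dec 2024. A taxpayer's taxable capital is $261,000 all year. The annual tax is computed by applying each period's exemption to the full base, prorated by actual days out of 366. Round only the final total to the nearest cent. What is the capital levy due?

$1,884.32

1 Jan – 4 Apr 2024: 95 days, exemption $148,000 → ($261,000 − $148,000) × 2.7% × 95/366 = $791.9262
5 Apr – 7 Oct 2024: 186 days, exemption $228,000 → ($261,000 − $228,000) × 2.7% × 186/366 = $452.8033
8 Oct – 31 Dec 2024: 85 days, exemption $159,000 → ($261,000 − $159,000) × 2.7% × 85/366 = $639.5902
Total = $1,884.3197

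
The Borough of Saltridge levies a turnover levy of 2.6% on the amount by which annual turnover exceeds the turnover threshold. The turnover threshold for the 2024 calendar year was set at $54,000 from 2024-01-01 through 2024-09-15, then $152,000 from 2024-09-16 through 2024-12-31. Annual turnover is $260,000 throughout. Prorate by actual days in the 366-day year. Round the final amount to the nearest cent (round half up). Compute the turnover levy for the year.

$4,611.09

2024-01-01 to 2024-09-15: 259 days, exemption $54,000 → ($260,000 − $54,000) × 2.6% × 259/366 = $3,790.1749
2024-09-16 to 2024-12-31: 107 days, exemption $152,000 → ($260,000 − $152,000) × 2.6% × 107/366 = $820.9180
Total = $4,611.0929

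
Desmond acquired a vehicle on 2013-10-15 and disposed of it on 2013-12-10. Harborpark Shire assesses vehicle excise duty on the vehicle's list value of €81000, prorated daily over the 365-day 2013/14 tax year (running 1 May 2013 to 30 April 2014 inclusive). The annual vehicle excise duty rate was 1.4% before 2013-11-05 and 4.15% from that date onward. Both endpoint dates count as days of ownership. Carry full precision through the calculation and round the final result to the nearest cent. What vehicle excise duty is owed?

€396.79

2013-10-15 to 2013-11-04: 21 days at 1.4% → €81000 × 1.4% × 21/365 = €65.2438
2013-11-05 to 2013-12-10: 36 days at 4.15% → €81000 × 4.15% × 36/365 = €331.5452
Total = €396.7890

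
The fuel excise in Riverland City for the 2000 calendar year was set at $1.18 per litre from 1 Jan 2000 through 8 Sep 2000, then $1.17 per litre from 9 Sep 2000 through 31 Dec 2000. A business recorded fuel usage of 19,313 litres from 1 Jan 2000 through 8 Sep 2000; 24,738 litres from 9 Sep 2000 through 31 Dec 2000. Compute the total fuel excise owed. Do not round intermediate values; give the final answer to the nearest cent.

$51,732.80

1 Jan – 8 Sep 2000: 19,313 litres at $1.18/litre → $22,789.34
9 Sep – 31 Dec 2000: 24,738 litres at $1.17/litre → $28,943.46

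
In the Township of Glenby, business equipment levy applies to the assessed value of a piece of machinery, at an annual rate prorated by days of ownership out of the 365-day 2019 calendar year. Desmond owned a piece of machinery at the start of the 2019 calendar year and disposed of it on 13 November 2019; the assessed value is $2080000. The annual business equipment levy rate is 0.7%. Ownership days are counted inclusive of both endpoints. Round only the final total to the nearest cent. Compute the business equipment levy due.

Days held (1 January – 13 November 2019): 317 out of 365
Tax = $2080000 × 0.7% × 317/365 = $12645.2603

$12645.26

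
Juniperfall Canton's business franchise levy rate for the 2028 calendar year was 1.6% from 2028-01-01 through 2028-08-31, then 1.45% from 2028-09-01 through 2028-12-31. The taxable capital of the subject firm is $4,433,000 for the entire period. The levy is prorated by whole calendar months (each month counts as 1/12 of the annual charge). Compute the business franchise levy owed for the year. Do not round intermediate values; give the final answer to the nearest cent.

$68,711.50

2028-01-01 to 2028-08-31: 8 months at 1.6% → $4,433,000 × 1.6% × 8/12 = $47,285.3333
2028-09-01 to 2028-12-31: 4 months at 1.45% → $4,433,000 × 1.45% × 4/12 = $21,426.1667
Total = $68,711.5000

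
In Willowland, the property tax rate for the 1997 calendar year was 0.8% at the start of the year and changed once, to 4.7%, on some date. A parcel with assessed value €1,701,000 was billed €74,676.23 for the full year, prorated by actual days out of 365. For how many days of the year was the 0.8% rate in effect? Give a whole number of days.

Let d = days at the first rate; then 365 − d days at the second rate.
€1,701,000 × [0.8%·d + 4.7%·(365−d)] / 365 = €74,676.23
Solving gives d = 29, so the new rate took effect on 30 Jan 1997.

29 days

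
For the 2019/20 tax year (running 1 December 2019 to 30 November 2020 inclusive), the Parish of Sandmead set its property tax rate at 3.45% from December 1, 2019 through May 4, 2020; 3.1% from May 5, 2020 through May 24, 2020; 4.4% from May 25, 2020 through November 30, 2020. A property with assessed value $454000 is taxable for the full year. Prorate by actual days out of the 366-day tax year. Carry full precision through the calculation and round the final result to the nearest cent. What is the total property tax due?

December 1, 2019 – May 4, 2020: 156 days at 3.45% → $454000 × 3.45% × 156/366 = $6676.0328
May 5 – May 24, 2020: 20 days at 3.1% → $454000 × 3.1% × 20/366 = $769.0710
May 25 – November 30, 2020: 190 days at 4.4% → $454000 × 4.4% × 190/366 = $10370.0546
Total = $17815.1585

$17815.16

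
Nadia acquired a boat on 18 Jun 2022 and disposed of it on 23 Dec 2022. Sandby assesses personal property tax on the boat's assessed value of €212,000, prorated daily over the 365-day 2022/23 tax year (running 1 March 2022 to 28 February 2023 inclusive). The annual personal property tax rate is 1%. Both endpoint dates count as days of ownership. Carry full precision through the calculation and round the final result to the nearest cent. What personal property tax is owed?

Days held (18 Jun – 23 Dec 2022): 189 out of 365
Tax = €212,000 × 1% × 189/365 = €1,097.7534

€1,097.75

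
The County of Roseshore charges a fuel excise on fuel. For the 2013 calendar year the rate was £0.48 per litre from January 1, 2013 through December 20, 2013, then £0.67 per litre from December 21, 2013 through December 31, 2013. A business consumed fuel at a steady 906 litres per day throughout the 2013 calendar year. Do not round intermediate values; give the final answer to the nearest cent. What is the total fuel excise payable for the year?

January 1 – December 20, 2013: 354 days × 906 litres/day = 320,724 litres at £0.48/litre → £153,947.52
December 21 – December 31, 2013: 11 days × 906 litres/day = 9,966 litres at £0.67/litre → £6,677.22

£160,624.74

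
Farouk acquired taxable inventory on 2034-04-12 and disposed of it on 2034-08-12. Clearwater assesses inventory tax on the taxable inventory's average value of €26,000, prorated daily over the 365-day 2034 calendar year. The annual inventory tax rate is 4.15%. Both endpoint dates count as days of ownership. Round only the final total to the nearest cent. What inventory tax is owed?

Days held (2034-04-12 to 2034-08-12): 123 out of 365
Tax = €26,000 × 4.15% × 123/365 = €363.6082

€363.61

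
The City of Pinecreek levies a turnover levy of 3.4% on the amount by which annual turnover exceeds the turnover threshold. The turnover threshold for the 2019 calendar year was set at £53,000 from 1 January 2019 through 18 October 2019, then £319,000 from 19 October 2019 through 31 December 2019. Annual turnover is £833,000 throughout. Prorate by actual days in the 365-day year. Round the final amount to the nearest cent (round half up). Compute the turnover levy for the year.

1 January – 18 October 2019: 291 days, exemption £53,000 → (£833,000 − £53,000) × 3.4% × 291/365 = £21,143.3425
19 October – 31 December 2019: 74 days, exemption £319,000 → (£833,000 − £319,000) × 3.4% × 74/365 = £3,543.0795
Total = £24,686.4219

£24,686.42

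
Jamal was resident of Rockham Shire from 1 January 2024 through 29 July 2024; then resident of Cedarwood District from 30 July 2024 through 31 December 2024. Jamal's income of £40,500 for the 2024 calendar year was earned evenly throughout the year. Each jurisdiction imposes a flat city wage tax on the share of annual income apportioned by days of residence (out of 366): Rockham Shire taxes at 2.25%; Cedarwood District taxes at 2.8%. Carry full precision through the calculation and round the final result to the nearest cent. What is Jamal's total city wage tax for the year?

Rockham Shire, 1 January – 29 July 2024: 211 days → £40,500 × 2.25% × 211/366 = £525.3381
Cedarwood District, 30 July – 31 December 2024: 155 days → £40,500 × 2.8% × 155/366 = £480.2459
Total = £1,005.5840

£1,005.58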